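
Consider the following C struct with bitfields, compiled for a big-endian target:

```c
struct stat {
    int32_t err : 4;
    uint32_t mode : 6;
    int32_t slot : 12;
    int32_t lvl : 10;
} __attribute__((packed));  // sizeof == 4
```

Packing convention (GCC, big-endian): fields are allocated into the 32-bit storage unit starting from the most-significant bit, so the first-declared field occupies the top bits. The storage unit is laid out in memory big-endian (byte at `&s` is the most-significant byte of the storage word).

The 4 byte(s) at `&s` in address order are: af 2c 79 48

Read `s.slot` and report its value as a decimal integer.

-1250

[0]=0xaf [1]=0x2c [2]=0x79 [3]=0x48 (big-endian) → word 0xaf2c7948
err [28+:4] = (word>>28) & 0xf = 10
mode [22+:6] = (word>>22) & 0x3f = 60
slot [10+:12] = (word>>10) & 0xfff = 2846  ←
lvl [0+:10] = (word>>0) & 0x3ff = 328
slot signed 12b, MSB=1: 2846 - 4096 = -1250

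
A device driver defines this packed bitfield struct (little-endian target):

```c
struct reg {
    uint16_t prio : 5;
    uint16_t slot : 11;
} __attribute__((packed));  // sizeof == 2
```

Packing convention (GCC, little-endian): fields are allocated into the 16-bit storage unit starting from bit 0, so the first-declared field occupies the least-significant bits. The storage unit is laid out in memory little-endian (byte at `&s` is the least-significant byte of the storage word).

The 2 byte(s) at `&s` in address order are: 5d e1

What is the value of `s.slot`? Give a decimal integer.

1802

[0]=0x5d [1]=0xe1 (little-endian) → word 0xe15d
prio [0+:5] = (word>>0) & 0x1f = 29
slot [5+:11] = (word>>5) & 0x7ff = 1802  ←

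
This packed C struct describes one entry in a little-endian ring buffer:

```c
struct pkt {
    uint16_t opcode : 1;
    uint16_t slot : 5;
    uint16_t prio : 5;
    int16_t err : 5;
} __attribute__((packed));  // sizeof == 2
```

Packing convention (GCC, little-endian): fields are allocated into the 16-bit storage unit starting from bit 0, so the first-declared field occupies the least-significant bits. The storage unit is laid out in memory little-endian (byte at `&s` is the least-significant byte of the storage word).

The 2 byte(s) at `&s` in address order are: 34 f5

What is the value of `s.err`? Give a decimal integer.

-2

[0]=0x34 [1]=0xf5 (little-endian) → word 0xf534
opcode [0+:1] = (word>>0) & 0x1 = 0
slot [1+:5] = (word>>1) & 0x1f = 26
prio [6+:5] = (word>>6) & 0x1f = 20
err [11+:5] = (word>>11) & 0x1f = 30  ←
err signed 5b, MSB=1: 30 - 32 = -2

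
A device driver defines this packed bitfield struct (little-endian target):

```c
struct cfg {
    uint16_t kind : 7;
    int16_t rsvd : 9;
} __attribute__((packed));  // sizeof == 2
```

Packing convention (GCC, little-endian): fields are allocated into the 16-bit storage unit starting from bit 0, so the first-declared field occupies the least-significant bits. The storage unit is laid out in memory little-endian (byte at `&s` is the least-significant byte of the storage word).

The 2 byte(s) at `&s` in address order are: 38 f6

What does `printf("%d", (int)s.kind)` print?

[0]=0x38 [1]=0xf6 (little-endian) → word 0xf638
kind [0+:7] = (word>>0) & 0x7f = 56  ←
rsvd [7+:9] = (word>>7) & 0x1ff = 492

56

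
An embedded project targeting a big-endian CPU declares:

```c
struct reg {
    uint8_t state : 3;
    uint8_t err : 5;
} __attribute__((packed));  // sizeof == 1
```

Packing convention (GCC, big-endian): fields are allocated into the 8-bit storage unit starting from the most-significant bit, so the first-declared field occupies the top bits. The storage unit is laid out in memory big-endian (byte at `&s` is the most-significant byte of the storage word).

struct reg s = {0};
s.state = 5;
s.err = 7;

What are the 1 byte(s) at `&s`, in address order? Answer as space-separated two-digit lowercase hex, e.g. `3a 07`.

state:3 = 5 → 0x5 << 5 → word 0xa0
err:5 = 7 → 0x7 << 0 → word 0xa7
word = 0xa7 → big-endian bytes:
  [0]=0xa7

a7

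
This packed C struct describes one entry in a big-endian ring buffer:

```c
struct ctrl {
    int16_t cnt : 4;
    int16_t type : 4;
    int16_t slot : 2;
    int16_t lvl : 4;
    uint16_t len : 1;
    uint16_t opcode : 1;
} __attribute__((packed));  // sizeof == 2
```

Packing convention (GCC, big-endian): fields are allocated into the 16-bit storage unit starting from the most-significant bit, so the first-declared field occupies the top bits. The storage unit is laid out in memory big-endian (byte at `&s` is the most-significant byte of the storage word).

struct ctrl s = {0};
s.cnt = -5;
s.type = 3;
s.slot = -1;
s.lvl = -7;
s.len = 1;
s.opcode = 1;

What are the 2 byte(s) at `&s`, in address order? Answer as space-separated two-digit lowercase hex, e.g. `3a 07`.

b3 e7

cnt (4b) val=-5 bits=0xb at bit 12: 0xb000
type (4b) val=3 bits=0x3 at bit 8: 0xb300
slot (2b) val=-1 bits=0x3 at bit 6: 0xb3c0
lvl (4b) val=-7 bits=0x9 at bit 2: 0xb3e4
len (1b) val=1 bits=0x1 at bit 1: 0xb3e6
opcode (1b) val=1 bits=0x1 at bit 0: 0xb3e7
word = 0xb3e7 → big-endian bytes:
  [0]=0xb3  [1]=0xe7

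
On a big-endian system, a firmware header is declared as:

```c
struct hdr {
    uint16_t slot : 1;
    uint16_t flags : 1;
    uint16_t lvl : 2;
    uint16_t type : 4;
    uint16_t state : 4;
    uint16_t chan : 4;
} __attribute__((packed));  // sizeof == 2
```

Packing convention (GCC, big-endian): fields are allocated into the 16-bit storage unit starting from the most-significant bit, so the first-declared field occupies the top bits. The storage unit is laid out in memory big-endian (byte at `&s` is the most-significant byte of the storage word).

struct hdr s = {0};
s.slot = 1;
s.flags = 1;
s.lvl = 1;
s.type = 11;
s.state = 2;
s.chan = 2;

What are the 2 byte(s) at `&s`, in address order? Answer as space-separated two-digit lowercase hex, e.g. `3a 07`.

db 22

slot:1 = 1 → 0x1 << 15 → word 0x8000
flags:1 = 1 → 0x1 << 14 → word 0xc000
lvl:2 = 1 → 0x1 << 12 → word 0xd000
type:4 = 11 → 0xb << 8 → word 0xdb00
state:4 = 2 → 0x2 << 4 → word 0xdb20
chan:4 = 2 → 0x2 << 0 → word 0xdb22
word = 0xdb22 → big-endian bytes:
  [0]=0xdb  [1]=0x22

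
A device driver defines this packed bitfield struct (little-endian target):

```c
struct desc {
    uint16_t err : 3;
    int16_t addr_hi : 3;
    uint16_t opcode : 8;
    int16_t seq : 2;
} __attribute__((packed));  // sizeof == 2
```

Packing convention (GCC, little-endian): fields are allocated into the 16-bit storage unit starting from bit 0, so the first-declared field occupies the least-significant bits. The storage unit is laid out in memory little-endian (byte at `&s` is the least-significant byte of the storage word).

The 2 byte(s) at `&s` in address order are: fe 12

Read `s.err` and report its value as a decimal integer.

[0]=0xfe [1]=0x12 (little-endian) → word 0x12fe
err:3 @ bit 0 → (0x12fe>>0)&0x7 = 0x6  ←
addr_hi:3 @ bit 3 → (0x12fe>>3)&0x7 = 0x7
opcode:8 @ bit 6 → (0x12fe>>6)&0xff = 0x4b
seq:2 @ bit 14 → (0x12fe>>14)&0x3 = 0x0

6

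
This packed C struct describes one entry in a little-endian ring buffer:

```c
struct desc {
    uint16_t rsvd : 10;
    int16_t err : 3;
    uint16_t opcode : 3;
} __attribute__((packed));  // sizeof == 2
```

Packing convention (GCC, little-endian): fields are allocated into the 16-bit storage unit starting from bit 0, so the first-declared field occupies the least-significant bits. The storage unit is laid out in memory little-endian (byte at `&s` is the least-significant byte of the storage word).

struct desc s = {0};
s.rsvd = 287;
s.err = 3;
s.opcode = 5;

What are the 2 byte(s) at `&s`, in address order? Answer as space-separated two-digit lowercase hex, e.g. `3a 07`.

rsvd:10 = 287 → 0x11f << 0 → word 0x011f
err:3 = 3 → 0x3 << 10 → word 0x0d1f
opcode:3 = 5 → 0x5 << 13 → word 0xad1f
word = 0xad1f → little-endian bytes:
  [0]=0x1f  [1]=0xad

1f ad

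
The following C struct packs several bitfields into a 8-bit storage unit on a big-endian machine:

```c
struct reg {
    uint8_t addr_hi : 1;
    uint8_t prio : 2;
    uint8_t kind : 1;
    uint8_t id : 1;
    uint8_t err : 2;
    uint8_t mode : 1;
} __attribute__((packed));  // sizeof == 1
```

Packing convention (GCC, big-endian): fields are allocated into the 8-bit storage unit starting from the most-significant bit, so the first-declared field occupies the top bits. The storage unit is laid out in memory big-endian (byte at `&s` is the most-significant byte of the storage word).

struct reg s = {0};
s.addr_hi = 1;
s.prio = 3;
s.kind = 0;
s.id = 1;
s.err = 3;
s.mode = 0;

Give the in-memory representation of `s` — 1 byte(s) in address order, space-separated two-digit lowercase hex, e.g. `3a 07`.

ee

[7+:1] addr_hi=1 & 0x1 = 0x1; word=0x80
[5+:2] prio=3 & 0x3 = 0x3; word=0xe0
[4+:1] kind=0 & 0x1 = 0x0; word=0xe0
[3+:1] id=1 & 0x1 = 0x1; word=0xe8
[1+:2] err=3 & 0x3 = 0x3; word=0xee
[0+:1] mode=0 & 0x1 = 0x0; word=0xee
word = 0xee → big-endian bytes:
  [0]=0xee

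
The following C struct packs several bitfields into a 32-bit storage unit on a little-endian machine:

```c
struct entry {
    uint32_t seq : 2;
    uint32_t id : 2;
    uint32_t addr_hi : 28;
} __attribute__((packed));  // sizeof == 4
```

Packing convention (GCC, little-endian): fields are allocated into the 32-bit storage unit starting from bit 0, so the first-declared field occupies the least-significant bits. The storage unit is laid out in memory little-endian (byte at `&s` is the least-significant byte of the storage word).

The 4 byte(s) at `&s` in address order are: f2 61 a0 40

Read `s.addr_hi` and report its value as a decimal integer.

[0]=0xf2 [1]=0x61 [2]=0xa0 [3]=0x40 (little-endian) → word 0x40a061f2
seq [0+:2] = (word>>0) & 0x3 = 2
id [2+:2] = (word>>2) & 0x3 = 0
addr_hi [4+:28] = (word>>4) & 0xfffffff = 67765791  ←

67765791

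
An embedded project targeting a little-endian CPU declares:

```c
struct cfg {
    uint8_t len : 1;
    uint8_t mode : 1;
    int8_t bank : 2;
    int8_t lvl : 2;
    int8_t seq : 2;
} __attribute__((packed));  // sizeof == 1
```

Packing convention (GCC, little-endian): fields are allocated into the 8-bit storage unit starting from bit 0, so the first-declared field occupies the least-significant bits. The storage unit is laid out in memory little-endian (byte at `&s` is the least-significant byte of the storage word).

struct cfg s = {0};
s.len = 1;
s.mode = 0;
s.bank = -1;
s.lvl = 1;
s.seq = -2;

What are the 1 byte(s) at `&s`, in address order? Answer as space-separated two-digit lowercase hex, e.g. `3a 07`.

[0+:1] len=1 & 0x1 = 0x1; word=0x01
[1+:1] mode=0 & 0x1 = 0x0; word=0x01
[2+:2] bank=-1 & 0x3 = 0x3; word=0x0d
[4+:2] lvl=1 & 0x3 = 0x1; word=0x1d
[6+:2] seq=-2 & 0x3 = 0x2; word=0x9d
word = 0x9d → little-endian bytes:
  [0]=0x9d

9d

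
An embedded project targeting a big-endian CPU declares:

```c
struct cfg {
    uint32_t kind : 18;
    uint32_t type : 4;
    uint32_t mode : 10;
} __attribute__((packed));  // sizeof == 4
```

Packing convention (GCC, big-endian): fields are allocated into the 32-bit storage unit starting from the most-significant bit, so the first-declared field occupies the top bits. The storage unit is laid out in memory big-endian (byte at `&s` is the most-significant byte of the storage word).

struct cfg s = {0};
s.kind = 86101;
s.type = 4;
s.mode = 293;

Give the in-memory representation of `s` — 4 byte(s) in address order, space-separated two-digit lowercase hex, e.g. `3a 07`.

kind (18b) val=86101 bits=0x15055 at bit 14: 0x54154000
type (4b) val=4 bits=0x4 at bit 10: 0x54155000
mode (10b) val=293 bits=0x125 at bit 0: 0x54155125
word = 0x54155125 → big-endian bytes:
  [0]=0x54  [1]=0x15  [2]=0x51  [3]=0x25

54 15 51 25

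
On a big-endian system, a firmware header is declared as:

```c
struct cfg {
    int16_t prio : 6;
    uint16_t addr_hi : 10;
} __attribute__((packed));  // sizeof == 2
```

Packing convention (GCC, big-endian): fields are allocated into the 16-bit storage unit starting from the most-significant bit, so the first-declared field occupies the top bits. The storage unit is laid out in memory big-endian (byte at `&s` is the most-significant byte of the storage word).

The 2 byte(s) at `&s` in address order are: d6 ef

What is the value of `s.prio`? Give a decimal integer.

-11

[0]=0xd6 [1]=0xef (big-endian) → word 0xd6ef
prio [10+:6] = (word>>10) & 0x3f = 53  ←
addr_hi [0+:10] = (word>>0) & 0x3ff = 751
prio signed 6b, MSB=1: 53 - 64 = -11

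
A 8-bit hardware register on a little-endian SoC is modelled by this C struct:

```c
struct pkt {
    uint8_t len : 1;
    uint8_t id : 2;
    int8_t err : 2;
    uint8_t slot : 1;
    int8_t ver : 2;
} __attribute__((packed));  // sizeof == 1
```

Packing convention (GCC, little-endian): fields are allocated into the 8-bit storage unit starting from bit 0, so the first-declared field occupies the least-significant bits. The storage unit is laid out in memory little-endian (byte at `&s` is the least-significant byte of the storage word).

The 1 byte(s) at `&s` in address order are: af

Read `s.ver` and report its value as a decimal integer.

-2

[0]=0xaf (little-endian) → word 0xaf
len:1 @ bit 0 → (0xaf>>0)&0x1 = 0x1
id:2 @ bit 1 → (0xaf>>1)&0x3 = 0x3
err:2 @ bit 3 → (0xaf>>3)&0x3 = 0x1
slot:1 @ bit 5 → (0xaf>>5)&0x1 = 0x1
ver:2 @ bit 6 → (0xaf>>6)&0x3 = 0x2  ←
ver signed 2b, MSB=1: 2 - 4 = -2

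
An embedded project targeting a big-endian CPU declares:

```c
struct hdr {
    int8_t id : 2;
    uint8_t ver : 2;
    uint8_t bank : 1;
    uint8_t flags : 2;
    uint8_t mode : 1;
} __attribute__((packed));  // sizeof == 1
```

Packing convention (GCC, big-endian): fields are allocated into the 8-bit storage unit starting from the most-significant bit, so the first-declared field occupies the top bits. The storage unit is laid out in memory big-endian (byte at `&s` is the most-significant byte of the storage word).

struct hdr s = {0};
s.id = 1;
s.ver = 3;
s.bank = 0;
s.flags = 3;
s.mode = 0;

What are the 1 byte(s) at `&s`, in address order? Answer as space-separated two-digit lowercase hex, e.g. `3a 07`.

id (2b) val=1 bits=0x1 at bit 6: 0x40
ver (2b) val=3 bits=0x3 at bit 4: 0x70
bank (1b) val=0 bits=0x0 at bit 3: 0x70
flags (2b) val=3 bits=0x3 at bit 1: 0x76
mode (1b) val=0 bits=0x0 at bit 0: 0x76
word = 0x76 → big-endian bytes:
  [0]=0x76

76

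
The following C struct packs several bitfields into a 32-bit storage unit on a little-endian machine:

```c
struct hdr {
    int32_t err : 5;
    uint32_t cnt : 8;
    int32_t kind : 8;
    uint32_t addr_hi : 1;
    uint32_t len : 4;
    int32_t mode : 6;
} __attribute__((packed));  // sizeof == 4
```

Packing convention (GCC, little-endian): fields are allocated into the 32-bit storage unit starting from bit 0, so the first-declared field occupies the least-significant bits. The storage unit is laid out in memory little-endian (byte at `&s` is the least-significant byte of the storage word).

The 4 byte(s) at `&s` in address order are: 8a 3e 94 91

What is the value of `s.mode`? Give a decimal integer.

-28

[0]=0x8a [1]=0x3e [2]=0x94 [3]=0x91 (little-endian) → word 0x91943e8a
err [0+:5] = (word>>0) & 0x1f = 10
cnt [5+:8] = (word>>5) & 0xff = 244
kind [13+:8] = (word>>13) & 0xff = 161
addr_hi [21+:1] = (word>>21) & 0x1 = 0
len [22+:4] = (word>>22) & 0xf = 6
mode [26+:6] = (word>>26) & 0x3f = 36  ←
mode signed 6b, MSB=1: 36 - 64 = -28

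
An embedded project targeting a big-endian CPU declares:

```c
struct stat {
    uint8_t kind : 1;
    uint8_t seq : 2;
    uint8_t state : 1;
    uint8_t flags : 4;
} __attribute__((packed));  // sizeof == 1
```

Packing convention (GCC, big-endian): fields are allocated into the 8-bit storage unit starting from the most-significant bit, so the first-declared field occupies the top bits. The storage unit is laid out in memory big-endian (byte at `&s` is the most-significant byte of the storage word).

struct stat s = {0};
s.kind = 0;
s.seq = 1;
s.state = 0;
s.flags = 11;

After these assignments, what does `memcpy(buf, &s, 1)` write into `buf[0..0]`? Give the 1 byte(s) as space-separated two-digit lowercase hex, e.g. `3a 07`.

kind:1 = 0 → 0x0 << 7 → word 0x00
seq:2 = 1 → 0x1 << 5 → word 0x20
state:1 = 0 → 0x0 << 4 → word 0x20
flags:4 = 11 → 0xb << 0 → word 0x2b
word = 0x2b → big-endian bytes:
  [0]=0x2b

2b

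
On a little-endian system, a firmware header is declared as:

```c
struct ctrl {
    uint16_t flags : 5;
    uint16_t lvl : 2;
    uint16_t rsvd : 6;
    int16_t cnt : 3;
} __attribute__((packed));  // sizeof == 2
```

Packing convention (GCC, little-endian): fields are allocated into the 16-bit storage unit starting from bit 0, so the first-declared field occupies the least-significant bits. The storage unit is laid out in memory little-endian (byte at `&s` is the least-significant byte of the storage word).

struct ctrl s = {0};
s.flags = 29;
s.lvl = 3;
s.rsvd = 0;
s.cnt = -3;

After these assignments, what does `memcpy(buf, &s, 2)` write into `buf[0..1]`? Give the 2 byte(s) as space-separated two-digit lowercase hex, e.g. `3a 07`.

flags (5b) val=29 bits=0x1d at bit 0: 0x001d
lvl (2b) val=3 bits=0x3 at bit 5: 0x007d
rsvd (6b) val=0 bits=0x0 at bit 7: 0x007d
cnt (3b) val=-3 bits=0x5 at bit 13: 0xa07d
word = 0xa07d → little-endian bytes:
  [0]=0x7d  [1]=0xa0

7d a0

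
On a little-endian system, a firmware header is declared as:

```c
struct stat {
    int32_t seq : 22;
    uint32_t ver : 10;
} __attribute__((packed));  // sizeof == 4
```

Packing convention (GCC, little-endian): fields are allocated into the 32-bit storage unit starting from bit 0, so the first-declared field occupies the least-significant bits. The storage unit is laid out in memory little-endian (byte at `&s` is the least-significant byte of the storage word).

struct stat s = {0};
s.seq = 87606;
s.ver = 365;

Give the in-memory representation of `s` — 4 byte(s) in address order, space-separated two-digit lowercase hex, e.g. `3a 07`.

36 56 41 5b

seq:22 = 87606 → 0x15636 << 0 → word 0x00015636
ver:10 = 365 → 0x16d << 22 → word 0x5b415636
word = 0x5b415636 → little-endian bytes:
  [0]=0x36  [1]=0x56  [2]=0x41  [3]=0x5b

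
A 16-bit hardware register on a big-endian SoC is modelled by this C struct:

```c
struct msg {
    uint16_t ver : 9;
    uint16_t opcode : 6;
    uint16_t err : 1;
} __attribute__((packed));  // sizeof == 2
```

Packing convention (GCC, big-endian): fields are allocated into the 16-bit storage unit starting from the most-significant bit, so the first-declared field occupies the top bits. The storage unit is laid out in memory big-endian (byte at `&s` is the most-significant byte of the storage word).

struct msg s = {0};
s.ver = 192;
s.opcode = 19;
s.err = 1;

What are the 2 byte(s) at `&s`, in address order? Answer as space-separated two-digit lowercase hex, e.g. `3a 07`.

60 27

ver (9b) val=192 bits=0xc0 at bit 7: 0x6000
opcode (6b) val=19 bits=0x13 at bit 1: 0x6026
err (1b) val=1 bits=0x1 at bit 0: 0x6027
word = 0x6027 → big-endian bytes:
  [0]=0x60  [1]=0x27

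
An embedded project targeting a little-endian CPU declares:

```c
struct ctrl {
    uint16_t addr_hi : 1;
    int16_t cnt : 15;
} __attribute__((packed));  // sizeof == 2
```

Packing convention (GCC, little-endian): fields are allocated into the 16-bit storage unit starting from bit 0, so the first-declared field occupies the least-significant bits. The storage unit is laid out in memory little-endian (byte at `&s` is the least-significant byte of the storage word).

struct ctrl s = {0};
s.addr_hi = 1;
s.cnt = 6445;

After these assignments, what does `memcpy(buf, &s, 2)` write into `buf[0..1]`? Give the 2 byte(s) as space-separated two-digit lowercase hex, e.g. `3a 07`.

5b 32

addr_hi (1b) val=1 bits=0x1 at bit 0: 0x0001
cnt (15b) val=6445 bits=0x192d at bit 1: 0x325b
word = 0x325b → little-endian bytes:
  [0]=0x5b  [1]=0x32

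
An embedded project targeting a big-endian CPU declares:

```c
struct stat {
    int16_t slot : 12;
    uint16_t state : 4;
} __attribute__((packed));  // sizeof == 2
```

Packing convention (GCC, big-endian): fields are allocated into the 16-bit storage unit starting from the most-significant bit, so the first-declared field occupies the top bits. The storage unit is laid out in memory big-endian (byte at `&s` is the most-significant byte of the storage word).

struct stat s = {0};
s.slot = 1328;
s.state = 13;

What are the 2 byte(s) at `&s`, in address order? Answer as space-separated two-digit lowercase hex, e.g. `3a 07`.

slot (12b) val=1328 bits=0x530 at bit 4: 0x5300
state (4b) val=13 bits=0xd at bit 0: 0x530d
word = 0x530d → big-endian bytes:
  [0]=0x53  [1]=0x0d

53 0d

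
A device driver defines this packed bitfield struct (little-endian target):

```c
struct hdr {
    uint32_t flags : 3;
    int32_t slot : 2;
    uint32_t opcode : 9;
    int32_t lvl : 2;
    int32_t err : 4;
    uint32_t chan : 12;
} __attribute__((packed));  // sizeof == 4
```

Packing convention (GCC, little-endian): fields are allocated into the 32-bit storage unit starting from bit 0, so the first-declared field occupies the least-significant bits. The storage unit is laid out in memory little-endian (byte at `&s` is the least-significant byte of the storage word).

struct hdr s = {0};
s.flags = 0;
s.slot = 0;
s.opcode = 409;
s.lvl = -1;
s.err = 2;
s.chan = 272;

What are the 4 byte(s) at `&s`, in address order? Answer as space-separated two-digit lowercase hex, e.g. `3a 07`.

flags:3 = 0 → 0x0 << 0 → word 0x00000000
slot:2 = 0 → 0x0 << 3 → word 0x00000000
opcode:9 = 409 → 0x199 << 5 → word 0x00003320
lvl:2 = -1 → 0x3 << 14 → word 0x0000f320
err:4 = 2 → 0x2 << 16 → word 0x0002f320
chan:12 = 272 → 0x110 << 20 → word 0x1102f320
word = 0x1102f320 → little-endian bytes:
  [0]=0x20  [1]=0xf3  [2]=0x02  [3]=0x11

20 f3 02 11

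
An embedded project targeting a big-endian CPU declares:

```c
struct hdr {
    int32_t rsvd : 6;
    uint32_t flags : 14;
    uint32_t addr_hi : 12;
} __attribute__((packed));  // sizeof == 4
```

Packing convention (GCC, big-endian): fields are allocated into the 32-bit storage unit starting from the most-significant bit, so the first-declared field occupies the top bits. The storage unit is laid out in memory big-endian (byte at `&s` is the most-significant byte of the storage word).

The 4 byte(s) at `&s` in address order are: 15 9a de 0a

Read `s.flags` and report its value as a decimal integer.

[0]=0x15 [1]=0x9a [2]=0xde [3]=0x0a (big-endian) → word 0x159ade0a
rsvd:6 @ bit 26 → (0x159ade0a>>26)&0x3f = 0x5
flags:14 @ bit 12 → (0x159ade0a>>12)&0x3fff = 0x19ad  ←
addr_hi:12 @ bit 0 → (0x159ade0a>>0)&0xfff = 0xe0a

6573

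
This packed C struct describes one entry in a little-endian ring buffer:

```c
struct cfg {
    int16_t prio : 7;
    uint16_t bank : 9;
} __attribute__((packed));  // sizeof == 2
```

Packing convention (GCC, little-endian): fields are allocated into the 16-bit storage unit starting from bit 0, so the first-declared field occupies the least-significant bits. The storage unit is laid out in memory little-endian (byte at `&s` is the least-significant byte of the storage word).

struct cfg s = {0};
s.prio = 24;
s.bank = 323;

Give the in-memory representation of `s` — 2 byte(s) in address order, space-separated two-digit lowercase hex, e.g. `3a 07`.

[0+:7] prio=24 & 0x7f = 0x18; word=0x0018
[7+:9] bank=323 & 0x1ff = 0x143; word=0xa198
word = 0xa198 → little-endian bytes:
  [0]=0x98  [1]=0xa1

98 a1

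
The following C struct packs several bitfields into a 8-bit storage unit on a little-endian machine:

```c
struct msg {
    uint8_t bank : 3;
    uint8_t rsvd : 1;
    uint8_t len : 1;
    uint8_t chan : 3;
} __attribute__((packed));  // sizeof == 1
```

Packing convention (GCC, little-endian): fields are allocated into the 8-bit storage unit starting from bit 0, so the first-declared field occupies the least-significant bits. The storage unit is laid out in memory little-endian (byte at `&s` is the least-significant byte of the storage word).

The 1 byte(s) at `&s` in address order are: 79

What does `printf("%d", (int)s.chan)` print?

[0]=0x79 (little-endian) → word 0x79
bank:3 @ bit 0 → (0x79>>0)&0x7 = 0x1
rsvd:1 @ bit 3 → (0x79>>3)&0x1 = 0x1
len:1 @ bit 4 → (0x79>>4)&0x1 = 0x1
chan:3 @ bit 5 → (0x79>>5)&0x7 = 0x3  ←

3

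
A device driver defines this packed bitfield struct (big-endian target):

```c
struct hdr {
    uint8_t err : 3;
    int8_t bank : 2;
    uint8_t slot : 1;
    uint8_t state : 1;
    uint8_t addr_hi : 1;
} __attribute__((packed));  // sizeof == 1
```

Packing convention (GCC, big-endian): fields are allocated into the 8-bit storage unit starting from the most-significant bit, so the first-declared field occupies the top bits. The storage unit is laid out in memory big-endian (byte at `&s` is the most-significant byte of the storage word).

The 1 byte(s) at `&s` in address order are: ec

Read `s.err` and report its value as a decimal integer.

7

[0]=0xec (big-endian) → word 0xec
err:3 @ bit 5 → (0xec>>5)&0x7 = 0x7  ←
bank:2 @ bit 3 → (0xec>>3)&0x3 = 0x1
slot:1 @ bit 2 → (0xec>>2)&0x1 = 0x1
state:1 @ bit 1 → (0xec>>1)&0x1 = 0x0
addr_hi:1 @ bit 0 → (0xec>>0)&0x1 = 0x0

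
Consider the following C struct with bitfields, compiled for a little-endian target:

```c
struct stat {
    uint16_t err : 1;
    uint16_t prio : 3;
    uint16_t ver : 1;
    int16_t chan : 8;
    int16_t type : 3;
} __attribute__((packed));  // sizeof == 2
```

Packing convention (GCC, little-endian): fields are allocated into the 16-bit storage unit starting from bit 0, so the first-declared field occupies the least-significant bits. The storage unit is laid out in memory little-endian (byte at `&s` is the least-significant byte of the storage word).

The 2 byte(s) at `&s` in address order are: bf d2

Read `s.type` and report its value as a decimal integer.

-2

[0]=0xbf [1]=0xd2 (little-endian) → word 0xd2bf
err [0+:1] = (word>>0) & 0x1 = 1
prio [1+:3] = (word>>1) & 0x7 = 7
ver [4+:1] = (word>>4) & 0x1 = 1
chan [5+:8] = (word>>5) & 0xff = 149
type [13+:3] = (word>>13) & 0x7 = 6  ←
type signed 3b, MSB=1: 6 - 8 = -2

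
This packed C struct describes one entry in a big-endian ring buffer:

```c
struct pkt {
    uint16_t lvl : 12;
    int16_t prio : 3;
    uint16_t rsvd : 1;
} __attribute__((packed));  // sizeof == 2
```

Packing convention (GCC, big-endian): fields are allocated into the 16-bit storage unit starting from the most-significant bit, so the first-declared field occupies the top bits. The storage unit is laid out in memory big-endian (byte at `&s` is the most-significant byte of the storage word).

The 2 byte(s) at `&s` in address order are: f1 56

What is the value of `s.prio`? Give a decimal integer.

[0]=0xf1 [1]=0x56 (big-endian) → word 0xf156
lvl:12 @ bit 4 → (0xf156>>4)&0xfff = 0xf15
prio:3 @ bit 1 → (0xf156>>1)&0x7 = 0x3  ←
rsvd:1 @ bit 0 → (0xf156>>0)&0x1 = 0x0
prio signed 3b, MSB=0: value = 3

3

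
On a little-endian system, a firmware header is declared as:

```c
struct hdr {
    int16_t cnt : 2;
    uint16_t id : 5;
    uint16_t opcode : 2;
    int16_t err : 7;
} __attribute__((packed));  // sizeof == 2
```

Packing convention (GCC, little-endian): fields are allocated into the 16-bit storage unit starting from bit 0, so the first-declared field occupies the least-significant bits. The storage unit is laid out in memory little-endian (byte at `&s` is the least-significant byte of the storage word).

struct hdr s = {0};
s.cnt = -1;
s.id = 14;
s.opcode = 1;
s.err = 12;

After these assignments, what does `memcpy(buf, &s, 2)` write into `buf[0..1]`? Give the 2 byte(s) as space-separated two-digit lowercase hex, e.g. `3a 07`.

bb 18

cnt (2b) val=-1 bits=0x3 at bit 0: 0x0003
id (5b) val=14 bits=0xe at bit 2: 0x003b
opcode (2b) val=1 bits=0x1 at bit 7: 0x00bb
err (7b) val=12 bits=0xc at bit 9: 0x18bb
word = 0x18bb → little-endian bytes:
  [0]=0xbb  [1]=0x18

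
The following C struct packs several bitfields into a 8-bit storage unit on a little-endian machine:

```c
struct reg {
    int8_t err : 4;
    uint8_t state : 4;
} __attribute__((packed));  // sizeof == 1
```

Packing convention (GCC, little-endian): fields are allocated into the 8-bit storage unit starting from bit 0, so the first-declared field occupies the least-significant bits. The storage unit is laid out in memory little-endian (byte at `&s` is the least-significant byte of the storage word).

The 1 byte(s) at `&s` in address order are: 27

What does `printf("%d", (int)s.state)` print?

2

[0]=0x27 (little-endian) → word 0x27
err:4 @ bit 0 → (0x27>>0)&0xf = 0x7
state:4 @ bit 4 → (0x27>>4)&0xf = 0x2  ←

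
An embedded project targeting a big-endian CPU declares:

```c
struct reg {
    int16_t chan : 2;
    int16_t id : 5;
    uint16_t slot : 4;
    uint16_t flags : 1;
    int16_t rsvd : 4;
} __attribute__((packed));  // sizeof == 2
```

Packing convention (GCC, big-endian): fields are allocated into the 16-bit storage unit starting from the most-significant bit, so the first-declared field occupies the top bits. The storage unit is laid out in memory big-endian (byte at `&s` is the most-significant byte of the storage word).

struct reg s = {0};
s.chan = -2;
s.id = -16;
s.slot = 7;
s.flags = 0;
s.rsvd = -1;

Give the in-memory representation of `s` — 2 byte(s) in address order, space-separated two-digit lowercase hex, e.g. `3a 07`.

chan (2b) val=-2 bits=0x2 at bit 14: 0x8000
id (5b) val=-16 bits=0x10 at bit 9: 0xa000
slot (4b) val=7 bits=0x7 at bit 5: 0xa0e0
flags (1b) val=0 bits=0x0 at bit 4: 0xa0e0
rsvd (4b) val=-1 bits=0xf at bit 0: 0xa0ef
word = 0xa0ef → big-endian bytes:
  [0]=0xa0  [1]=0xef

a0 ef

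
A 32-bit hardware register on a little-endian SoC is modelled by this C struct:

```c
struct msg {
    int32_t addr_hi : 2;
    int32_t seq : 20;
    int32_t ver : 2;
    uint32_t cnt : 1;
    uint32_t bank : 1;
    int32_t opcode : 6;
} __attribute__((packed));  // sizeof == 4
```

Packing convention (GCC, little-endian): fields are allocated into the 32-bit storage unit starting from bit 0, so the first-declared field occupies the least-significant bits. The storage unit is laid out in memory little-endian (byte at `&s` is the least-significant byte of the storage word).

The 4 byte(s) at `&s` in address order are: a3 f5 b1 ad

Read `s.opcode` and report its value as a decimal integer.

[0]=0xa3 [1]=0xf5 [2]=0xb1 [3]=0xad (little-endian) → word 0xadb1f5a3
addr_hi:2 @ bit 0 → (0xadb1f5a3>>0)&0x3 = 0x3
seq:20 @ bit 2 → (0xadb1f5a3>>2)&0xfffff = 0xc7d68
ver:2 @ bit 22 → (0xadb1f5a3>>22)&0x3 = 0x2
cnt:1 @ bit 24 → (0xadb1f5a3>>24)&0x1 = 0x1
bank:1 @ bit 25 → (0xadb1f5a3>>25)&0x1 = 0x0
opcode:6 @ bit 26 → (0xadb1f5a3>>26)&0x3f = 0x2b  ←
opcode signed 6b, MSB=1: 43 - 64 = -21

-21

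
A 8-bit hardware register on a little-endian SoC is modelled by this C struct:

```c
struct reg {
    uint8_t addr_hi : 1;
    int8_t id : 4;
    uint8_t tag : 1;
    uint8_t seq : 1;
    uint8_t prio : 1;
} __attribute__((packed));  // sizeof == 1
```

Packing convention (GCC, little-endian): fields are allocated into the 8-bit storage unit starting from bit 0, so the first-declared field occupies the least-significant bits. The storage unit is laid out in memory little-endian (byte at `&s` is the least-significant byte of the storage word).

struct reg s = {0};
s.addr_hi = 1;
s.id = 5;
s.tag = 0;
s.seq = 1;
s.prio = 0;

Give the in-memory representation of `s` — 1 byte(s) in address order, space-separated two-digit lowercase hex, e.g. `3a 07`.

4b

addr_hi:1 = 1 → 0x1 << 0 → word 0x01
id:4 = 5 → 0x5 << 1 → word 0x0b
tag:1 = 0 → 0x0 << 5 → word 0x0b
seq:1 = 1 → 0x1 << 6 → word 0x4b
prio:1 = 0 → 0x0 << 7 → word 0x4b
word = 0x4b → little-endian bytes:
  [0]=0x4b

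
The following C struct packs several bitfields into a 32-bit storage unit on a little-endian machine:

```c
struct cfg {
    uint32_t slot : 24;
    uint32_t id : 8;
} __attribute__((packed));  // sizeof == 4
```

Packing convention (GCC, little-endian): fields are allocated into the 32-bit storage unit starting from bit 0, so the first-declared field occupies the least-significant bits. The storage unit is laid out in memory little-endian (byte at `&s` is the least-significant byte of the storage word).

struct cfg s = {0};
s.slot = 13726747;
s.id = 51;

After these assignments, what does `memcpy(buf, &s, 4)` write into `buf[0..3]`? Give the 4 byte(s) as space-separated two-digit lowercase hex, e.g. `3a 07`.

1b 74 d1 33

slot (24b) val=13726747 bits=0xd1741b at bit 0: 0x00d1741b
id (8b) val=51 bits=0x33 at bit 24: 0x33d1741b
word = 0x33d1741b → little-endian bytes:
  [0]=0x1b  [1]=0x74  [2]=0xd1  [3]=0x33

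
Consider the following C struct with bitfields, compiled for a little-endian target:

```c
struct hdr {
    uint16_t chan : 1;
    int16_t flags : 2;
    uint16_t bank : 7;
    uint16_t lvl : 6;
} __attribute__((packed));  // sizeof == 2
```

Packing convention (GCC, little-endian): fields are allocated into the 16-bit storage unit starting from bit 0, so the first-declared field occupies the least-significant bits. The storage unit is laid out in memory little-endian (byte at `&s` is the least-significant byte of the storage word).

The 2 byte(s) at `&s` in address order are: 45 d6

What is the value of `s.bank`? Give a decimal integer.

[0]=0x45 [1]=0xd6 (little-endian) → word 0xd645
chan:1 @ bit 0 → (0xd645>>0)&0x1 = 0x1
flags:2 @ bit 1 → (0xd645>>1)&0x3 = 0x2
bank:7 @ bit 3 → (0xd645>>3)&0x7f = 0x48  ←
lvl:6 @ bit 10 → (0xd645>>10)&0x3f = 0x35

72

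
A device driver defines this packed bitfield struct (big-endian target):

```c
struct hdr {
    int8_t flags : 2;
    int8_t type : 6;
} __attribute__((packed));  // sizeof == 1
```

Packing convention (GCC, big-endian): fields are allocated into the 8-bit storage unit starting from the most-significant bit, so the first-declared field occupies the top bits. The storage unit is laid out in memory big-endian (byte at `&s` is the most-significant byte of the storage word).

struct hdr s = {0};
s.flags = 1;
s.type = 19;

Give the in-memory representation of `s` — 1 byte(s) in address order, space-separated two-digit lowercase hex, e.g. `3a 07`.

flags (2b) val=1 bits=0x1 at bit 6: 0x40
type (6b) val=19 bits=0x13 at bit 0: 0x53
word = 0x53 → big-endian bytes:
  [0]=0x53

53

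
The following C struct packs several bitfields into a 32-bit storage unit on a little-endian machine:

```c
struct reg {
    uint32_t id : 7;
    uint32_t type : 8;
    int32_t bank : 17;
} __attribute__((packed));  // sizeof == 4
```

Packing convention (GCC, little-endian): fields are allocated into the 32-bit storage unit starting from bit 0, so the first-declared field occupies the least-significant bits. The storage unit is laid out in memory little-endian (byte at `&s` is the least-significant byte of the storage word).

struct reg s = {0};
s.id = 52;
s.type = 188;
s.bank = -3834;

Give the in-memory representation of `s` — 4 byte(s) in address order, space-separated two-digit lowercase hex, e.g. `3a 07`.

34 5e 83 f8

[0+:7] id=52 & 0x7f = 0x34; word=0x00000034
[7+:8] type=188 & 0xff = 0xbc; word=0x00005e34
[15+:17] bank=-3834 & 0x1ffff = 0x1f106; word=0xf8835e34
word = 0xf8835e34 → little-endian bytes:
  [0]=0x34  [1]=0x5e  [2]=0x83  [3]=0xf8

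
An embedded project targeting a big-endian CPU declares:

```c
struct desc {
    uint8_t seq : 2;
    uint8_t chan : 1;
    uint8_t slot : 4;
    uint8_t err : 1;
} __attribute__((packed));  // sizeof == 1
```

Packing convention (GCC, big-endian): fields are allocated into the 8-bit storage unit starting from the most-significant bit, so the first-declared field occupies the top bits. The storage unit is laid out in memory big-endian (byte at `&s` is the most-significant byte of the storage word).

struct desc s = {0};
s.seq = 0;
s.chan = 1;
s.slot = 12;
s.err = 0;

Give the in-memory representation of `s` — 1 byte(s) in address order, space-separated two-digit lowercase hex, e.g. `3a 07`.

38

[6+:2] seq=0 & 0x3 = 0x0; word=0x00
[5+:1] chan=1 & 0x1 = 0x1; word=0x20
[1+:4] slot=12 & 0xf = 0xc; word=0x38
[0+:1] err=0 & 0x1 = 0x0; word=0x38
word = 0x38 → big-endian bytes:
  [0]=0x38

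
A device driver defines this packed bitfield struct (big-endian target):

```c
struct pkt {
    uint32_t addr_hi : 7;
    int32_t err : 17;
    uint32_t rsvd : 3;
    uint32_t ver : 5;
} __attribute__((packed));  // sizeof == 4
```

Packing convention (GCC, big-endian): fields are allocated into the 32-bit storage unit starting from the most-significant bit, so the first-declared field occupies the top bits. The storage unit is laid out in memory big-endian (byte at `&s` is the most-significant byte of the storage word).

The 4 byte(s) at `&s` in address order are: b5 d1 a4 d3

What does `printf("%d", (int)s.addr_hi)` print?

90

[0]=0xb5 [1]=0xd1 [2]=0xa4 [3]=0xd3 (big-endian) → word 0xb5d1a4d3
addr_hi:7 @ bit 25 → (0xb5d1a4d3>>25)&0x7f = 0x5a  ←
err:17 @ bit 8 → (0xb5d1a4d3>>8)&0x1ffff = 0x1d1a4
rsvd:3 @ bit 5 → (0xb5d1a4d3>>5)&0x7 = 0x6
ver:5 @ bit 0 → (0xb5d1a4d3>>0)&0x1f = 0x13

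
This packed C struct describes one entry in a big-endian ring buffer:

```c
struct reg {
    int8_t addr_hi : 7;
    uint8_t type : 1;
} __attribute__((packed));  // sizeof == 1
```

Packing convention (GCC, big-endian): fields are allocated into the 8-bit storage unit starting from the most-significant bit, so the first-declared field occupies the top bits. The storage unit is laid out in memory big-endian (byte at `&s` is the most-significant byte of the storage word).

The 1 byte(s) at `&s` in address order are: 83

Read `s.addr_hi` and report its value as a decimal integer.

-63

[0]=0x83 (big-endian) → word 0x83
addr_hi [1+:7] = (word>>1) & 0x7f = 65  ←
type [0+:1] = (word>>0) & 0x1 = 1
addr_hi signed 7b, MSB=1: 65 - 128 = -63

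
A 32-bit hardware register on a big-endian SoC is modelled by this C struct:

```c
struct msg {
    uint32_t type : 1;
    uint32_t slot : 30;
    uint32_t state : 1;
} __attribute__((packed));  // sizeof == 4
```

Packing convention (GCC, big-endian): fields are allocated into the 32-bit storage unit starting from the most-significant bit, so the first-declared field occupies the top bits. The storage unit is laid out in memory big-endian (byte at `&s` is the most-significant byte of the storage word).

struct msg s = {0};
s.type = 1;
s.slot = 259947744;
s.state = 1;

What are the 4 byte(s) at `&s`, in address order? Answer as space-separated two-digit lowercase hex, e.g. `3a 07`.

type (1b) val=1 bits=0x1 at bit 31: 0x80000000
slot (30b) val=259947744 bits=0xf7e7ce0 at bit 1: 0x9efcf9c0
state (1b) val=1 bits=0x1 at bit 0: 0x9efcf9c1
word = 0x9efcf9c1 → big-endian bytes:
  [0]=0x9e  [1]=0xfc  [2]=0xf9  [3]=0xc1

9e fc f9 c1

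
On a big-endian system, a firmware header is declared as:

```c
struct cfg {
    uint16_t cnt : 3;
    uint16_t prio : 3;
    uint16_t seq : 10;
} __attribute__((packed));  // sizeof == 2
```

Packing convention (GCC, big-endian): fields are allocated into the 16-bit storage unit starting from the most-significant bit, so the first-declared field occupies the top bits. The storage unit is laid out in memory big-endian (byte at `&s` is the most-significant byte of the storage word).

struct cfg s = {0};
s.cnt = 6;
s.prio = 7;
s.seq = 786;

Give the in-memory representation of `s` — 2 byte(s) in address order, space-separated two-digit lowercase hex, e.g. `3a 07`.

cnt (3b) val=6 bits=0x6 at bit 13: 0xc000
prio (3b) val=7 bits=0x7 at bit 10: 0xdc00
seq (10b) val=786 bits=0x312 at bit 0: 0xdf12
word = 0xdf12 → big-endian bytes:
  [0]=0xdf  [1]=0x12

df 12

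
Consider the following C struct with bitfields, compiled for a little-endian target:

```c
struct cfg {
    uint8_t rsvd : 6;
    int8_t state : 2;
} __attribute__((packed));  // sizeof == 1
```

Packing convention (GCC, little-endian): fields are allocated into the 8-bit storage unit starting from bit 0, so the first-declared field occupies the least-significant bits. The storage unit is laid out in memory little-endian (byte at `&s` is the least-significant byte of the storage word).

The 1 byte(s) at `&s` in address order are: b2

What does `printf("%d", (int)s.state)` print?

[0]=0xb2 (little-endian) → word 0xb2
rsvd [0+:6] = (word>>0) & 0x3f = 50
state [6+:2] = (word>>6) & 0x3 = 2  ←
state signed 2b, MSB=1: 2 - 4 = -2

-2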